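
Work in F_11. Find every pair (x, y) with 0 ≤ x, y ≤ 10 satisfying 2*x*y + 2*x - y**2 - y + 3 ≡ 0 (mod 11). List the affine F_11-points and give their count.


Affine F_11-points: {(2, 6), (2, 8), (4, 0), (4, 7), (5, 4), (5, 5), (6, 2), (6, 9), (8, 1), (8, 3)}; count = 10.

For each of the 121 pairs (x, y) ∈ F_11², evaluate f(x, y) mod 11. Record the zeros.
  x = 0: [0↦3, 1↦1, 2↦8, 3↦2, 4↦5, 5↦6, 6↦5, 7↦2, 8↦8, 9↦1, 10↦3]  zeros at y ∈ ∅
  x = 1: [0↦5, 1↦5, 2↦3, 3↦10, 4↦4, 5↦7, 6↦8, 7↦7, 8↦4, 9↦10, 10↦3]  zeros at y ∈ ∅
  x = 2: [0↦7, 1↦9, 2↦9, 3↦7, 4↦3, 5↦8, 6↦0, 7↦1, 8↦0, 9↦8, 10↦3]  zeros at y ∈ {6, 8}
  x = 3: [0↦9, 1↦2, 2↦4, 3↦4, 4↦2, 5↦9, 6↦3, 7↦6, 8↦7, 9↦6, 10↦3]  zeros at y ∈ ∅
  x = 4: [0↦0, 1↦6, 2↦10, 3↦1, 4↦1, 5↦10, 6↦6, 7↦0, 8↦3, 9↦4, 10↦3]  zeros at y ∈ {0, 7}
  x = 5: [0↦2, 1↦10, 2↦5, 3↦9, 4↦0, 5↦0, 6↦9, 7↦5, 8↦10, 9↦2, 10↦3]  zeros at y ∈ {4, 5}
  x = 6: [0↦4, 1↦3, 2↦0, 3↦6, 4↦10, 5↦1, 6↦1, 7↦10, 8↦6, 9↦0, 10↦3]  zeros at y ∈ {2, 9}
  x = 7: [0↦6, 1↦7, 2↦6, 3↦3, 4↦9, 5↦2, 6↦4, 7↦4, 8↦2, 9↦9, 10↦3]  zeros at y ∈ ∅
  x = 8: [0↦8, 1↦0, 2↦1, 3↦0, 4↦8, 5↦3, 6↦7, 7↦9, 8↦9, 9↦7, 10↦3]  zeros at y ∈ {1, 3}
  x = 9: [0↦10, 1↦4, 2↦7, 3↦8, 4↦7, 5↦4, 6↦10, 7↦3, 8↦5, 9↦5, 10↦3]  zeros at y ∈ ∅
  x = 10: [0↦1, 1↦8, 2↦2, 3↦5, 4↦6, 5↦5, 6↦2, 7↦8, 8↦1, 9↦3, 10↦3]  zeros at y ∈ ∅
Collecting zeros: affine points = {(2, 6), (2, 8), (4, 0), (4, 7), (5, 4), (5, 5), (6, 2), (6, 9), (8, 1), (8, 3)}.
Total count |C(F_11)_aff| = 10.


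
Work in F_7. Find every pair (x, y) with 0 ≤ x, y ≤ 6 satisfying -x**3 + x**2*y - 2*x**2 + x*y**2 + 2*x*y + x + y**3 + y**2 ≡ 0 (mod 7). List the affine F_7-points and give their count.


Affine F_7-points: {(0, 0), (0, 6), (2, 0), (3, 0), (4, 6), (5, 5)}; count = 6.

For each of the 49 pairs (x, y) ∈ F_7², evaluate f(x, y) mod 7. Record the zeros.
  x = 0: [0↦0, 1↦2, 2↦5, 3↦1, 4↦3, 5↦3, 6↦0]  zeros at y ∈ {0, 6}
  x = 1: [0↦5, 1↦4, 2↦6, 3↦3, 4↦1, 5↦6, 6↦3]  zeros at y ∈ ∅
  x = 2: [0↦0, 1↦5, 2↦1, 3↦1, 4↦4, 5↦2, 6↦1]  zeros at y ∈ {0}
  x = 3: [0↦0, 1↦6, 2↦5, 3↦3, 4↦6, 5↦6, 6↦2]  zeros at y ∈ {0}
  x = 4: [0↦6, 1↦1, 2↦5, 3↦3, 4↦1, 5↦5, 6↦0]  zeros at y ∈ {6}
  x = 5: [0↦5, 1↦5, 2↦2, 3↦2, 4↦4, 5↦0, 6↦3]  zeros at y ∈ {5}
  x = 6: [0↦5, 1↦5, 2↦4, 3↦1, 4↦2, 5↦6, 6↦5]  zeros at y ∈ ∅
Collecting zeros: affine points = {(0, 0), (0, 6), (2, 0), (3, 0), (4, 6), (5, 5)}.
Total count |C(F_7)_aff| = 6.


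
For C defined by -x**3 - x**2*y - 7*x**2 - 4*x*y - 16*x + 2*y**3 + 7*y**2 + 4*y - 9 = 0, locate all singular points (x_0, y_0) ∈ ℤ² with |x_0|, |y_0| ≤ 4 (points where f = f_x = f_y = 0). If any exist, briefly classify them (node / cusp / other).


Singular points: {(-2, -1)}; classification: cusp.

Compute partial derivatives:
  f_x = -3*x**2 - 2*x*y - 14*x - 4*y - 16.
  f_y = -x**2 - 4*x + 6*y**2 + 14*y + 4.
Scan x_0 ∈ {−4, ..., 4}. For each x_0, f_y(x_0, y) is a polynomial in y; find its integer roots y ∈ {−4, ..., 4}, then test f_x and f at those candidates.
  x = -4: f_y(-4, y) = 6*y**2 + 14*y + 4; vanishes at y ∈ {-2}. (-4, -2): f_x = -16 ≠ 0.
  x = -3: f_y(-3, y) = 6*y**2 + 14*y + 7; no integer root y with |y| ≤ 4.
  x = -2: f_y(-2, y) = 6*y**2 + 14*y + 8; vanishes at y ∈ {-1}. (-2, -1): f_x = 0, f = 0 — SINGULAR.
  x = -1: f_y(-1, y) = 6*y**2 + 14*y + 7; no integer root y with |y| ≤ 4.
  x = 0: f_y(0, y) = 6*y**2 + 14*y + 4; vanishes at y ∈ {-2}. (0, -2): f_x = -8 ≠ 0.
  x = 1: f_y(1, y) = 6*y**2 + 14*y - 1; no integer root y with |y| ≤ 4.
  x = 2: f_y(2, y) = 6*y**2 + 14*y - 8; no integer root y with |y| ≤ 4.
  x = 3: f_y(3, y) = 6*y**2 + 14*y - 17; no integer root y with |y| ≤ 4.
  x = 4: f_y(4, y) = 6*y**2 + 14*y - 28; no integer root y with |y| ≤ 4.
Only singular point on the grid: (-2, -1).
Classify: substitute x = -2 + u, y = -1 + v and expand: f = -u**3 - u**2*v + 2*v**3 + v**2.
No constant or linear terms (consistent with a singular point). Quadratic part: v**2. Cubic part: -u**3 - u**2*v + 2*v**3.
The quadratic part v**2 is a perfect square, so there is a single (double) tangent line v = 0, i.e. y = -1. Restricting the cubic part to that line (v = 0) leaves -u**3 ≠ 0, so f is not divisible by v and the branch is v² ≈ u**3 to lowest order — this is a cusp.
Classification: cusp.


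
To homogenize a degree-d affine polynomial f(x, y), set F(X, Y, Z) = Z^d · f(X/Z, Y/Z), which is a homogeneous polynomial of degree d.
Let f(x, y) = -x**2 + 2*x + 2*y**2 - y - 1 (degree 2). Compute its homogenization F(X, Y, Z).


F(X, Y, Z) = -X**2 + 2*X*Z + 2*Y**2 - Y*Z - Z**2

deg(f) = 2.
Substitute x = X/Z, y = Y/Z into f, then multiply by Z^2.
  monomial -1·x^2·y^0 ↦ -1·X^2·Y^0·Z^0.
  monomial 2·x^1·y^0 ↦ 2·X^1·Y^0·Z^1.
  monomial 2·x^0·y^2 ↦ 2·X^0·Y^2·Z^0.
  monomial -1·x^0·y^1 ↦ -1·X^0·Y^1·Z^1.
  monomial -1·x^0·y^0 ↦ -1·X^0·Y^0·Z^2.
Collecting: F(X, Y, Z) = -X**2 + 2*X*Z + 2*Y**2 - Y*Z - Z**2.


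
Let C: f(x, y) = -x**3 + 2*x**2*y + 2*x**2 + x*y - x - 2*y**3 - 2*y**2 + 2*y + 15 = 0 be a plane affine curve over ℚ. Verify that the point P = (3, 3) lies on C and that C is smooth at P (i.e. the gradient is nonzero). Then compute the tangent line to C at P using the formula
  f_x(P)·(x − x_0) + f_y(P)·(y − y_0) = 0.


Tangent line at P: 23*x - 43*y + 60 = 0.

Step 1: f(3, 3) = 0, so P lies on C.
Step 2: partial derivatives
  f_x(x, y) = -3*x**2 + 4*x*y + 4*x + y - 1, f_y(x, y) = 2*x**2 + x - 6*y**2 - 4*y + 2.
  f_x(P) = 23, f_y(P) = -43 (gradient nonzero, so P is smooth).
Step 3: tangent line at P: 23·(x − 3) + -43·(y − 3) = 0.
Expanding: 23*x - 43*y + 60 = 0.


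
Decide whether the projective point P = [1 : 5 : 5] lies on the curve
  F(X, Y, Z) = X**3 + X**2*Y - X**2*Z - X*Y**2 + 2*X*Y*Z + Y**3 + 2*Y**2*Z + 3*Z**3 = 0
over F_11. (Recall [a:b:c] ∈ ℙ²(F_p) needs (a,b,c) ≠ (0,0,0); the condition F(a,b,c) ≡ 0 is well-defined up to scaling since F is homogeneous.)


F(1,5,5) ≡ 6 (mod 11); P is NOT on the curve.

Evaluate F(1, 5, 5) term-by-term (mod 11).
  X**3 ↦ 1·1·1·1 = 1
  X**2*Y ↦ 1·1·5·1 = 5
  -X**2*Z ↦ -1·1·1·5 = -5
  -X*Y**2 ↦ -1·1·25·1 = -25
  2*X*Y*Z ↦ 2·1·5·5 = 50
  Y**3 ↦ 1·1·125·1 = 125
  2*Y**2*Z ↦ 2·1·25·5 = 250
  3*Z**3 ↦ 3·1·1·125 = 375
Sum: F(1, 5, 5) = (1) + (5) + (-5) + (-25) + (50) + (125) + (250) + (375) = 776.
Reducing mod 11: 776 ≡ 6 (mod 11).
Since F(a, b, c) ≡ 6 ≠ 0 (mod 11), P does NOT lie on the curve.


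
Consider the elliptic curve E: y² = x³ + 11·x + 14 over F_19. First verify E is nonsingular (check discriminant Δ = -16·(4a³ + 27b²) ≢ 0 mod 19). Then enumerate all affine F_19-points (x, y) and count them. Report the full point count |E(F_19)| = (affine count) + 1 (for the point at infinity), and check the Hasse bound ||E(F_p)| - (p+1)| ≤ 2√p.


Affine points = {(1, 8), (1, 11), (2, 5), (2, 14), (3, 6), (3, 13), (5, 2), (5, 17), (6, 7), (6, 12), (7, 4), (7, 15), (8, 5), (8, 14), (9, 5), (9, 14), (13, 6), (13, 13), (14, 9), (14, 10), (15, 1), (15, 18), (16, 7), (16, 12)}; affine count = 24; |E(F_19)| = 25.

Discriminant check: Δ ∝ 4a³ + 27b² = 4·11³ + 27·14² = 4·1331 + 27·196 ≡ 14 (mod 19). Nonzero ⇒ E is nonsingular.
For each x ∈ F_19, compute rhs = x³ + 11·x + 14 mod 19, then count y ∈ F_19 with y² ≡ rhs.
  x = 0: rhs = 14, matching y values: none (0 points).
  x = 1: rhs = 7, matching y values: 8, 11 (2 points).
  x = 2: rhs = 6, matching y values: 5, 14 (2 points).
  x = 3: rhs = 17, matching y values: 6, 13 (2 points).
  x = 4: rhs = 8, matching y values: none (0 points).
  x = 5: rhs = 4, matching y values: 2, 17 (2 points).
  x = 6: rhs = 11, matching y values: 7, 12 (2 points).
  x = 7: rhs = 16, matching y values: 4, 15 (2 points).
  x = 8: rhs = 6, matching y values: 5, 14 (2 points).
  x = 9: rhs = 6, matching y values: 5, 14 (2 points).
  x = 10: rhs = 3, matching y values: none (0 points).
  x = 11: rhs = 3, matching y values: none (0 points).
  x = 12: rhs = 12, matching y values: none (0 points).
  x = 13: rhs = 17, matching y values: 6, 13 (2 points).
  x = 14: rhs = 5, matching y values: 9, 10 (2 points).
  x = 15: rhs = 1, matching y values: 1, 18 (2 points).
  x = 16: rhs = 11, matching y values: 7, 12 (2 points).
  x = 17: rhs = 3, matching y values: none (0 points).
  x = 18: rhs = 2, matching y values: none (0 points).
Total affine count: 24.
Full point count |E(F_19)| = 24 + 1 = 25.
Hasse bound: |25 − (19+1)| = |5| = 5 ≤ 2√19 ≈ 8.7178 ✓.


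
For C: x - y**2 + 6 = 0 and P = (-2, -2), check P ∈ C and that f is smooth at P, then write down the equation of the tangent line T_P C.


Tangent line at P: x + 4*y + 10 = 0.

Step 1: f(-2, -2) = 0, so P lies on C.
Step 2: partial derivatives
  f_x(x, y) = 1, f_y(x, y) = -2*y.
  f_x(P) = 1, f_y(P) = 4 (gradient nonzero, so P is smooth).
Step 3: tangent line at P: 1·(x − -2) + 4·(y − -2) = 0.
Expanding: x + 4*y + 10 = 0.


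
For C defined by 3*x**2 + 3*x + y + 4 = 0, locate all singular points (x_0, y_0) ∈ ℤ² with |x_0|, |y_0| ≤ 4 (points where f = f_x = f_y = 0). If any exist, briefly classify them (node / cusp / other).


No singular points in the scanned grid; C is smooth there.

Compute partial derivatives:
  f_x = 6*x + 3.
  f_y = 1.
f_y = 1 is a nonzero constant, so f_y never vanishes: no point (x, y) can satisfy f = f_x = f_y = 0. In particular no (x, y) ∈ {−4, ..., 4}² is singular; the curve is smooth.


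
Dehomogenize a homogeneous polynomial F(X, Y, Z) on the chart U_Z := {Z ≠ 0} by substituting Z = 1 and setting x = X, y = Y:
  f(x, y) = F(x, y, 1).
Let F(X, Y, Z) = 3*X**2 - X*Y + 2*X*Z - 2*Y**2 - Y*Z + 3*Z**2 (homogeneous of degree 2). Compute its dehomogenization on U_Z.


f(x, y) = 3*x**2 - x*y + 2*x - 2*y**2 - y + 3

On U_Z we set Z = 1. Each monomial c·X^i·Y^j·Z^k in F becomes c·x^i·y^j·1^k = c·x^i·y^j.
Substituting Z = 1: F(X, Y, 1) = 3*x**2 - x*y + 2*x - 2*y**2 - y + 3.
Note: deg(f) ≤ deg(F) = 2; strict inequality happens when F is divisible by Z (lost terms).


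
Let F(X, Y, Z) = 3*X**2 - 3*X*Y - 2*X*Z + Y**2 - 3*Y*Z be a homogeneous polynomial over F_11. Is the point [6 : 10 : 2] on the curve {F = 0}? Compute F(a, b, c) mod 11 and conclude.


F(6,10,2) ≡ 10 (mod 11); P is NOT on the curve.

Evaluate F(6, 10, 2) term-by-term (mod 11).
  3*X**2 ↦ 3·36·1·1 = 108
  -3*X*Y ↦ -3·6·10·1 = -180
  -2*X*Z ↦ -2·6·1·2 = -24
  Y**2 ↦ 1·1·100·1 = 100
  -3*Y*Z ↦ -3·1·10·2 = -60
Sum: F(6, 10, 2) = (108) + (-180) + (-24) + (100) + (-60) = -56.
Reducing mod 11: -56 ≡ 10 (mod 11).
Since F(a, b, c) ≡ 10 ≠ 0 (mod 11), P does NOT lie on the curve.


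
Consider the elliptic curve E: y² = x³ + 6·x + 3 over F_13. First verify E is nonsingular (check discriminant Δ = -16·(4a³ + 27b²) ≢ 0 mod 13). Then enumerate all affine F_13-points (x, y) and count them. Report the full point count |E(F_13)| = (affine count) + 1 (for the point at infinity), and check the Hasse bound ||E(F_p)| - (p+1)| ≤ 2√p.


Affine points = {(0, 4), (0, 9), (1, 6), (1, 7), (2, 6), (2, 7), (3, 3), (3, 10), (4, 0), (8, 2), (8, 11), (10, 6), (10, 7), (11, 3), (11, 10), (12, 3), (12, 10)}; affine count = 17; |E(F_13)| = 18.

Discriminant check: Δ ∝ 4a³ + 27b² = 4·6³ + 27·3² = 4·216 + 27·9 ≡ 2 (mod 13). Nonzero ⇒ E is nonsingular.
For each x ∈ F_13, compute rhs = x³ + 6·x + 3 mod 13, then count y ∈ F_13 with y² ≡ rhs.
  x = 0: rhs = 3, matching y values: 4, 9 (2 points).
  x = 1: rhs = 10, matching y values: 6, 7 (2 points).
  x = 2: rhs = 10, matching y values: 6, 7 (2 points).
  x = 3: rhs = 9, matching y values: 3, 10 (2 points).
  x = 4: rhs = 0, matching y values: 0 (1 points).
  x = 5: rhs = 2, matching y values: none (0 points).
  x = 6: rhs = 8, matching y values: none (0 points).
  x = 7: rhs = 11, matching y values: none (0 points).
  x = 8: rhs = 4, matching y values: 2, 11 (2 points).
  x = 9: rhs = 6, matching y values: none (0 points).
  x = 10: rhs = 10, matching y values: 6, 7 (2 points).
  x = 11: rhs = 9, matching y values: 3, 10 (2 points).
  x = 12: rhs = 9, matching y values: 3, 10 (2 points).
Total affine count: 17.
Full point count |E(F_13)| = 17 + 1 = 18.
Hasse bound: |18 − (13+1)| = |4| = 4 ≤ 2√13 ≈ 7.2111 ✓.


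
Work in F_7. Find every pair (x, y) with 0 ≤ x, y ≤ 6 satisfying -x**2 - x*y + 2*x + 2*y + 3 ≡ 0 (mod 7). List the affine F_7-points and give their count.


Affine F_7-points: {(0, 2), (1, 3), (3, 0), (4, 1), (5, 3), (6, 0)}; count = 6.

For each of the 49 pairs (x, y) ∈ F_7², evaluate f(x, y) mod 7. Record the zeros.
  x = 0: [0↦3, 1↦5, 2↦0, 3↦2, 4↦4, 5↦6, 6↦1]  zeros at y ∈ {2}
  x = 1: [0↦4, 1↦5, 2↦6, 3↦0, 4↦1, 5↦2, 6↦3]  zeros at y ∈ {3}
  x = 2: [0↦3, 1↦3, 2↦3, 3↦3, 4↦3, 5↦3, 6↦3]  zeros at y ∈ ∅
  x = 3: [0↦0, 1↦6, 2↦5, 3↦4, 4↦3, 5↦2, 6↦1]  zeros at y ∈ {0}
  x = 4: [0↦2, 1↦0, 2↦5, 3↦3, 4↦1, 5↦6, 6↦4]  zeros at y ∈ {1}
  x = 5: [0↦2, 1↦6, 2↦3, 3↦0, 4↦4, 5↦1, 6↦5]  zeros at y ∈ {3}
  x = 6: [0↦0, 1↦3, 2↦6, 3↦2, 4↦5, 5↦1, 6↦4]  zeros at y ∈ {0}
Collecting zeros: affine points = {(0, 2), (1, 3), (3, 0), (4, 1), (5, 3), (6, 0)}.
Total count |C(F_7)_aff| = 6.


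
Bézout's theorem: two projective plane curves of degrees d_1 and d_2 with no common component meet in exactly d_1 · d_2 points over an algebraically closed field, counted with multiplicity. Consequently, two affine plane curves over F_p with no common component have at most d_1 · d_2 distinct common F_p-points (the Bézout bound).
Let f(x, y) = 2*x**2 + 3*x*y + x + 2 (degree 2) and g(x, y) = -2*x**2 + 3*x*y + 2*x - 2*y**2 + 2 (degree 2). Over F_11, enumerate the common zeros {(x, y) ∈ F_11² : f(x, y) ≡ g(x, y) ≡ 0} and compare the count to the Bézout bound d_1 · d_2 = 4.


Common zeros: {(1, 2), (2, 9), (4, 6)}; count = 3; Bézout bound = 4.

deg(f) = 2, deg(g) = 2, so Bézout bound = 4.
Scan x ∈ F_11. For each x, list the y ∈ F_11 with f(x, y) ≡ 0 and those with g(x, y) ≡ 0 (mod 11); the common zeros in that column are the intersection.
  x = 0: f ≡ 0 at y ∈ ∅; g ≡ 0 at y ∈ {1, 10}; common: ∅.
  x = 1: f ≡ 0 at y ∈ {2}; g ≡ 0 at y ∈ {2, 5}; common: {2}.
  x = 2: f ≡ 0 at y ∈ {9}; g ≡ 0 at y ∈ {5, 9}; common: {9}.
  x = 3: f ≡ 0 at y ∈ {6}; g ≡ 0 at y ∈ {2, 8}; common: ∅.
  x = 4: f ≡ 0 at y ∈ {6}; g ≡ 0 at y ∈ {0, 6}; common: {6}.
  x = 5: f ≡ 0 at y ∈ {5}; g ≡ 0 at y ∈ {3, 10}; common: ∅.
  x = 6: f ≡ 0 at y ∈ {9}; g ≡ 0 at y ∈ {3, 6}; common: ∅.
  x = 7: f ≡ 0 at y ∈ {8}; g ≡ 0 at y ∈ {7, 9}; common: ∅.
  x = 8: f ≡ 0 at y ∈ {8}; g ≡ 0 at y ∈ {0, 1}; common: ∅.
  x = 9: f ≡ 0 at y ∈ {5}; g ≡ 0 at y ∈ {4}; common: ∅.
  x = 10: f ≡ 0 at y ∈ {1}; g ≡ 0 at y ∈ {7, 8}; common: ∅.
Collecting: common zeros = {(1, 2), (2, 9), (4, 6)}, so the count is 3.
Comparison with the Bézout bound: 3 ≤ 4 = deg(f)·deg(g), as expected for curves with no common component (the affine F_11-count falls short of the bound because intersections may lie at infinity, over extension fields, or carry multiplicity).


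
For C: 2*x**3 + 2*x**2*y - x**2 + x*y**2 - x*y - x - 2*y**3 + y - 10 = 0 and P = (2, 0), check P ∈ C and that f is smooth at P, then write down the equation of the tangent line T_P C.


Tangent line at P: 19*x + 7*y - 38 = 0.

Step 1: f(2, 0) = 0, so P lies on C.
Step 2: partial derivatives
  f_x(x, y) = 6*x**2 + 4*x*y - 2*x + y**2 - y - 1, f_y(x, y) = 2*x**2 + 2*x*y - x - 6*y**2 + 1.
  f_x(P) = 19, f_y(P) = 7 (gradient nonzero, so P is smooth).
Step 3: tangent line at P: 19·(x − 2) + 7·(y − 0) = 0.
Expanding: 19*x + 7*y - 38 = 0.


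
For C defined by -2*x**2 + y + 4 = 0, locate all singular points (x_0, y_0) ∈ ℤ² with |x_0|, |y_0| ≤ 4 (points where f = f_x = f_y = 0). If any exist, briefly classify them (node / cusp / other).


No singular points in the scanned grid; C is smooth there.

Compute partial derivatives:
  f_x = -4*x.
  f_y = 1.
f_y = 1 is a nonzero constant, so f_y never vanishes: no point (x, y) can satisfy f = f_x = f_y = 0. In particular no (x, y) ∈ {−4, ..., 4}² is singular; the curve is smooth.


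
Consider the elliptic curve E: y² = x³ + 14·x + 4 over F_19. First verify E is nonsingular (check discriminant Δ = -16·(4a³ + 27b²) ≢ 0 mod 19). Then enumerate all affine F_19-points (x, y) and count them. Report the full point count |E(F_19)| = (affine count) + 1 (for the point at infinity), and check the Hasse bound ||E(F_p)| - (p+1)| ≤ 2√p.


Affine points = {(0, 2), (0, 17), (1, 0), (3, 4), (3, 15), (5, 3), (5, 16), (6, 0), (8, 1), (8, 18), (9, 2), (9, 17), (10, 2), (10, 17), (11, 8), (11, 11), (12, 0), (15, 6), (15, 13), (16, 7), (16, 12), (17, 5), (17, 14)}; affine count = 23; |E(F_19)| = 24.

Discriminant check: Δ ∝ 4a³ + 27b² = 4·14³ + 27·4² = 4·2744 + 27·16 ≡ 8 (mod 19). Nonzero ⇒ E is nonsingular.
For each x ∈ F_19, compute rhs = x³ + 14·x + 4 mod 19, then count y ∈ F_19 with y² ≡ rhs.
  x = 0: rhs = 4, matching y values: 2, 17 (2 points).
  x = 1: rhs = 0, matching y values: 0 (1 points).
  x = 2: rhs = 2, matching y values: none (0 points).
  x = 3: rhs = 16, matching y values: 4, 15 (2 points).
  x = 4: rhs = 10, matching y values: none (0 points).
  x = 5: rhs = 9, matching y values: 3, 16 (2 points).
  x = 6: rhs = 0, matching y values: 0 (1 points).
  x = 7: rhs = 8, matching y values: none (0 points).
  x = 8: rhs = 1, matching y values: 1, 18 (2 points).
  x = 9: rhs = 4, matching y values: 2, 17 (2 points).
  x = 10: rhs = 4, matching y values: 2, 17 (2 points).
  x = 11: rhs = 7, matching y values: 8, 11 (2 points).
  x = 12: rhs = 0, matching y values: 0 (1 points).
  x = 13: rhs = 8, matching y values: none (0 points).
  x = 14: rhs = 18, matching y values: none (0 points).
  x = 15: rhs = 17, matching y values: 6, 13 (2 points).
  x = 16: rhs = 11, matching y values: 7, 12 (2 points).
  x = 17: rhs = 6, matching y values: 5, 14 (2 points).
  x = 18: rhs = 8, matching y values: none (0 points).
Total affine count: 23.
Full point count |E(F_19)| = 23 + 1 = 24.
Hasse bound: |24 − (19+1)| = |4| = 4 ≤ 2√19 ≈ 8.7178 ✓.


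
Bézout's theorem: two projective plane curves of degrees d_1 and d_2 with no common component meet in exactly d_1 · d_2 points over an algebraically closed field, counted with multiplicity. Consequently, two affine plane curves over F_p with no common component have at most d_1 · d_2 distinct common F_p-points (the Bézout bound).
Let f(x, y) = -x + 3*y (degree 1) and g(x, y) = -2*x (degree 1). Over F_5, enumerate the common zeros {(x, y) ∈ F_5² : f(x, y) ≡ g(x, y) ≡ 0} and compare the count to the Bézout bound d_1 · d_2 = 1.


Common zeros: {(0, 0)}; count = 1; Bézout bound = 1.

deg(f) = 1, deg(g) = 1, so Bézout bound = 1.
Scan x ∈ F_5. For each x, list the y ∈ F_5 with f(x, y) ≡ 0 and those with g(x, y) ≡ 0 (mod 5); the common zeros in that column are the intersection.
  x = 0: f ≡ 0 at y ∈ {0}; g ≡ 0 at y ∈ {0, 1, 2, 3, 4}; common: {0}.
  x = 1: f ≡ 0 at y ∈ {2}; g ≡ 0 at y ∈ ∅; common: ∅.
  x = 2: f ≡ 0 at y ∈ {4}; g ≡ 0 at y ∈ ∅; common: ∅.
  x = 3: f ≡ 0 at y ∈ {1}; g ≡ 0 at y ∈ ∅; common: ∅.
  x = 4: f ≡ 0 at y ∈ {3}; g ≡ 0 at y ∈ ∅; common: ∅.
Collecting: common zeros = {(0, 0)}, so the count is 1.
Comparison with the Bézout bound: 1 ≤ 1 = deg(f)·deg(g), as expected for curves with no common component (the bound is attained).


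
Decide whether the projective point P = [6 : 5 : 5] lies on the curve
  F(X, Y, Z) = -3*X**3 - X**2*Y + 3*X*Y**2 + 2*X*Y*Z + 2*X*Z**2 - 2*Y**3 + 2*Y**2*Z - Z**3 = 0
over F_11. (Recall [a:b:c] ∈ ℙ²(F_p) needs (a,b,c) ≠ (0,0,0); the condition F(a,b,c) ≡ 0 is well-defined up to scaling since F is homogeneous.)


F(6,5,5) ≡ 9 (mod 11); P is NOT on the curve.

Evaluate F(6, 5, 5) term-by-term (mod 11).
  -3*X**3 ↦ -3·216·1·1 = -648
  -X**2*Y ↦ -1·36·5·1 = -180
  3*X*Y**2 ↦ 3·6·25·1 = 450
  2*X*Y*Z ↦ 2·6·5·5 = 300
  2*X*Z**2 ↦ 2·6·1·25 = 300
  -2*Y**3 ↦ -2·1·125·1 = -250
  2*Y**2*Z ↦ 2·1·25·5 = 250
  -Z**3 ↦ -1·1·1·125 = -125
Sum: F(6, 5, 5) = (-648) + (-180) + (450) + (300) + (300) + (-250) + (250) + (-125) = 97.
Reducing mod 11: 97 ≡ 9 (mod 11).
Since F(a, b, c) ≡ 9 ≠ 0 (mod 11), P does NOT lie on the curve.


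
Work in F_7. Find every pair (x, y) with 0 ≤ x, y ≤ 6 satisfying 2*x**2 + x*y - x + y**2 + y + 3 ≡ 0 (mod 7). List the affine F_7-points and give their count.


Affine F_7-points: {(1, 1), (1, 4), (2, 5), (2, 6), (3, 5), (6, 1), (6, 6)}; count = 7.

For each of the 49 pairs (x, y) ∈ F_7², evaluate f(x, y) mod 7. Record the zeros.
  x = 0: [0↦3, 1↦5, 2↦2, 3↦1, 4↦2, 5↦5, 6↦3]  zeros at y ∈ ∅
  x = 1: [0↦4, 1↦0, 2↦5, 3↦5, 4↦0, 5↦4, 6↦3]  zeros at y ∈ {1, 4}
  x = 2: [0↦2, 1↦6, 2↦5, 3↦6, 4↦2, 5↦0, 6↦0]  zeros at y ∈ {5, 6}
  x = 3: [0↦4, 1↦2, 2↦2, 3↦4, 4↦1, 5↦0, 6↦1]  zeros at y ∈ {5}
  x = 4: [0↦3, 1↦2, 2↦3, 3↦6, 4↦4, 5↦4, 6↦6]  zeros at y ∈ ∅
  x = 5: [0↦6, 1↦6, 2↦1, 3↦5, 4↦4, 5↦5, 6↦1]  zeros at y ∈ ∅
  x = 6: [0↦6, 1↦0, 2↦3, 3↦1, 4↦1, 5↦3, 6↦0]  zeros at y ∈ {1, 6}
Collecting zeros: affine points = {(1, 1), (1, 4), (2, 5), (2, 6), (3, 5), (6, 1), (6, 6)}.
Total count |C(F_7)_aff| = 7.


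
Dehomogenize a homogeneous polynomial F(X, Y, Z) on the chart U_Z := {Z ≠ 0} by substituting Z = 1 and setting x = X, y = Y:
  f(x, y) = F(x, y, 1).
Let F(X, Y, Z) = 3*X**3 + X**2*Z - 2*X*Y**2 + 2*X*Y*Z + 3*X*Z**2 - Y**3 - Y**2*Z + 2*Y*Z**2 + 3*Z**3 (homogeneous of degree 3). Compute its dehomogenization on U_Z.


f(x, y) = 3*x**3 + x**2 - 2*x*y**2 + 2*x*y + 3*x - y**3 - y**2 + 2*y + 3

On U_Z we set Z = 1. Each monomial c·X^i·Y^j·Z^k in F becomes c·x^i·y^j·1^k = c·x^i·y^j.
Substituting Z = 1: F(X, Y, 1) = 3*x**3 + x**2 - 2*x*y**2 + 2*x*y + 3*x - y**3 - y**2 + 2*y + 3.
Note: deg(f) ≤ deg(F) = 3; strict inequality happens when F is divisible by Z (lost terms).


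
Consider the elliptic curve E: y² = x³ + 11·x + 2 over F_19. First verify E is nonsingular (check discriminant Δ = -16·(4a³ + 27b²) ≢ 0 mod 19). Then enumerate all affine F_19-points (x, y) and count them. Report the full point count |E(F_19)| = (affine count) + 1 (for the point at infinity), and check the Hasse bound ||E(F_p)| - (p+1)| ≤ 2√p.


Affine points = {(3, 9), (3, 10), (5, 7), (5, 12), (7, 2), (7, 17), (12, 0), (13, 9), (13, 10), (18, 3), (18, 16)}; affine count = 11; |E(F_19)| = 12.

Discriminant check: Δ ∝ 4a³ + 27b² = 4·11³ + 27·2² = 4·1331 + 27·4 ≡ 17 (mod 19). Nonzero ⇒ E is nonsingular.
For each x ∈ F_19, compute rhs = x³ + 11·x + 2 mod 19, then count y ∈ F_19 with y² ≡ rhs.
  x = 0: rhs = 2, matching y values: none (0 points).
  x = 1: rhs = 14, matching y values: none (0 points).
  x = 2: rhs = 13, matching y values: none (0 points).
  x = 3: rhs = 5, matching y values: 9, 10 (2 points).
  x = 4: rhs = 15, matching y values: none (0 points).
  x = 5: rhs = 11, matching y values: 7, 12 (2 points).
  x = 6: rhs = 18, matching y values: none (0 points).
  x = 7: rhs = 4, matching y values: 2, 17 (2 points).
  x = 8: rhs = 13, matching y values: none (0 points).
  x = 9: rhs = 13, matching y values: none (0 points).
  x = 10: rhs = 10, matching y values: none (0 points).
  x = 11: rhs = 10, matching y values: none (0 points).
  x = 12: rhs = 0, matching y values: 0 (1 points).
  x = 13: rhs = 5, matching y values: 9, 10 (2 points).
  x = 14: rhs = 12, matching y values: none (0 points).
  x = 15: rhs = 8, matching y values: none (0 points).
  x = 16: rhs = 18, matching y values: none (0 points).
  x = 17: rhs = 10, matching y values: none (0 points).
  x = 18: rhs = 9, matching y values: 3, 16 (2 points).
Total affine count: 11.
Full point count |E(F_19)| = 11 + 1 = 12.
Hasse bound: |12 − (19+1)| = |-8| = 8 ≤ 2√19 ≈ 8.7178 ✓.


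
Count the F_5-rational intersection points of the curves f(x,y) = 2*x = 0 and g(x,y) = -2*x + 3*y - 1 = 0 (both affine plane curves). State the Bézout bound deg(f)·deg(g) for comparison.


Common zeros: {(0, 2)}; count = 1; Bézout bound = 1.

deg(f) = 1, deg(g) = 1, so Bézout bound = 1.
Scan x ∈ F_5. For each x, list the y ∈ F_5 with f(x, y) ≡ 0 and those with g(x, y) ≡ 0 (mod 5); the common zeros in that column are the intersection.
  x = 0: f ≡ 0 at y ∈ {0, 1, 2, 3, 4}; g ≡ 0 at y ∈ {2}; common: {2}.
  x = 1: f ≡ 0 at y ∈ ∅; g ≡ 0 at y ∈ {1}; common: ∅.
  x = 2: f ≡ 0 at y ∈ ∅; g ≡ 0 at y ∈ {0}; common: ∅.
  x = 3: f ≡ 0 at y ∈ ∅; g ≡ 0 at y ∈ {4}; common: ∅.
  x = 4: f ≡ 0 at y ∈ ∅; g ≡ 0 at y ∈ {3}; common: ∅.
Collecting: common zeros = {(0, 2)}, so the count is 1.
Comparison with the Bézout bound: 1 ≤ 1 = deg(f)·deg(g), as expected for curves with no common component (the bound is attained).


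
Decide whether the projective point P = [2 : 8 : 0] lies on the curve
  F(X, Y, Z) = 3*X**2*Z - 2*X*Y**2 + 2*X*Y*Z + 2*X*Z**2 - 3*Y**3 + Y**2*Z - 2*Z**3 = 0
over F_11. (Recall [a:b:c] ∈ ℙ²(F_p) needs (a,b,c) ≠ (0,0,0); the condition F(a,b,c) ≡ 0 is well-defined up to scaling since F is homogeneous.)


F(2,8,0) ≡ 1 (mod 11); P is NOT on the curve.

Evaluate F(2, 8, 0) term-by-term (mod 11).
  3*X**2*Z ↦ 3·4·1·0 = 0
  -2*X*Y**2 ↦ -2·2·64·1 = -256
  2*X*Y*Z ↦ 2·2·8·0 = 0
  2*X*Z**2 ↦ 2·2·1·0 = 0
  -3*Y**3 ↦ -3·1·512·1 = -1536
  Y**2*Z ↦ 1·1·64·0 = 0
  -2*Z**3 ↦ -2·1·1·0 = 0
Sum: F(2, 8, 0) = (0) + (-256) + (0) + (0) + (-1536) + (0) + (0) = -1792.
Reducing mod 11: -1792 ≡ 1 (mod 11).
Since F(a, b, c) ≡ 1 ≠ 0 (mod 11), P does NOT lie on the curve.


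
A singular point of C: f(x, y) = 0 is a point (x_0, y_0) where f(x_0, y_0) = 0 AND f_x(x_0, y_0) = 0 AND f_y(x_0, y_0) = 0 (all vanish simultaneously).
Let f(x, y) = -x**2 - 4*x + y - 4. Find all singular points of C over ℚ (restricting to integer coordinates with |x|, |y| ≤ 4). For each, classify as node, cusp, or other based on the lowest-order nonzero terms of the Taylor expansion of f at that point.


No singular points in the scanned grid; C is smooth there.

Compute partial derivatives:
  f_x = -2*x - 4.
  f_y = 1.
f_y = 1 is a nonzero constant, so f_y never vanishes: no point (x, y) can satisfy f = f_x = f_y = 0. In particular no (x, y) ∈ {−4, ..., 4}² is singular; the curve is smooth.


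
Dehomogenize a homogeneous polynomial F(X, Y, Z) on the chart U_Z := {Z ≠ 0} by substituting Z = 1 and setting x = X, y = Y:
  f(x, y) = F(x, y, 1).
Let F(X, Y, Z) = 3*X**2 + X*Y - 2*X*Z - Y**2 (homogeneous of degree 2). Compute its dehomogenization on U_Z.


f(x, y) = 3*x**2 + x*y - 2*x - y**2

On U_Z we set Z = 1. Each monomial c·X^i·Y^j·Z^k in F becomes c·x^i·y^j·1^k = c·x^i·y^j.
Substituting Z = 1: F(X, Y, 1) = 3*x**2 + x*y - 2*x - y**2.
Note: deg(f) ≤ deg(F) = 2; strict inequality happens when F is divisible by Z (lost terms).


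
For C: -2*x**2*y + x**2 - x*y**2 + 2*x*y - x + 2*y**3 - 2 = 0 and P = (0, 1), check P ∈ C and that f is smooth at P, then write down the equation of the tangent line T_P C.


Tangent line at P: 6*y - 6 = 0.

Step 1: f(0, 1) = 0, so P lies on C.
Step 2: partial derivatives
  f_x(x, y) = -4*x*y + 2*x - y**2 + 2*y - 1, f_y(x, y) = -2*x**2 - 2*x*y + 2*x + 6*y**2.
  f_x(P) = 0, f_y(P) = 6 (gradient nonzero, so P is smooth).
Step 3: tangent line at P: 0·(x − 0) + 6·(y − 1) = 0.
Expanding: 6*y - 6 = 0.


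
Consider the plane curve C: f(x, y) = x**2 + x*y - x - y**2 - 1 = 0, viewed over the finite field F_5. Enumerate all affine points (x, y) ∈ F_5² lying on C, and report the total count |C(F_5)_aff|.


Affine F_5-points: {(0, 2), (0, 3), (3, 0), (3, 3), (4, 2)}; count = 5.

For each of the 25 pairs (x, y) ∈ F_5², evaluate f(x, y) mod 5. Record the zeros.
  x = 0: [0↦4, 1↦3, 2↦0, 3↦0, 4↦3]  zeros at y ∈ {2, 3}
  x = 1: [0↦4, 1↦4, 2↦2, 3↦3, 4↦2]  zeros at y ∈ ∅
  x = 2: [0↦1, 1↦2, 2↦1, 3↦3, 4↦3]  zeros at y ∈ ∅
  x = 3: [0↦0, 1↦2, 2↦2, 3↦0, 4↦1]  zeros at y ∈ {0, 3}
  x = 4: [0↦1, 1↦4, 2↦0, 3↦4, 4↦1]  zeros at y ∈ {2}
Collecting zeros: affine points = {(0, 2), (0, 3), (3, 0), (3, 3), (4, 2)}.
Total count |C(F_5)_aff| = 5.


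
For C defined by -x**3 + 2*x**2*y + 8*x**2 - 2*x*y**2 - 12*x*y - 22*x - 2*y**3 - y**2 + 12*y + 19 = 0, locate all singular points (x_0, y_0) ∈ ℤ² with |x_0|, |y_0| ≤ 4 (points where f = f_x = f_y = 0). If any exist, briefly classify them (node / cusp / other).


Singular points: {(2, -1)}; classification: cusp.

Compute partial derivatives:
  f_x = -3*x**2 + 4*x*y + 16*x - 2*y**2 - 12*y - 22.
  f_y = 2*x**2 - 4*x*y - 12*x - 6*y**2 - 2*y + 12.
Scan x_0 ∈ {−4, ..., 4}. For each x_0, f_y(x_0, y) is a polynomial in y; find its integer roots y ∈ {−4, ..., 4}, then test f_x and f at those candidates.
  x = -4: f_y(-4, y) = -6*y**2 + 14*y + 92; no integer root y with |y| ≤ 4.
  x = -3: f_y(-3, y) = -6*y**2 + 10*y + 66; no integer root y with |y| ≤ 4.
  x = -2: f_y(-2, y) = -6*y**2 + 6*y + 44; no integer root y with |y| ≤ 4.
  x = -1: f_y(-1, y) = -6*y**2 + 2*y + 26; no integer root y with |y| ≤ 4.
  x = 0: f_y(0, y) = -6*y**2 - 2*y + 12; no integer root y with |y| ≤ 4.
  x = 1: f_y(1, y) = -6*y**2 - 6*y + 2; no integer root y with |y| ≤ 4.
  x = 2: f_y(2, y) = -6*y**2 - 10*y - 4; vanishes at y ∈ {-1}. (2, -1): f_x = 0, f = 0 — SINGULAR.
  x = 3: f_y(3, y) = -6*y**2 - 14*y - 6; no integer root y with |y| ≤ 4.
  x = 4: f_y(4, y) = -6*y**2 - 18*y - 4; no integer root y with |y| ≤ 4.
Only singular point on the grid: (2, -1).
Classify: substitute x = 2 + u, y = -1 + v and expand: f = -u**3 + 2*u**2*v - 2*u*v**2 - 2*v**3 + v**2.
No constant or linear terms (consistent with a singular point). Quadratic part: v**2. Cubic part: -u**3 + 2*u**2*v - 2*u*v**2 - 2*v**3.
The quadratic part v**2 is a perfect square, so there is a single (double) tangent line v = 0, i.e. y = -1. Restricting the cubic part to that line (v = 0) leaves -u**3 ≠ 0, so f is not divisible by v and the branch is v² ≈ u**3 to lowest order — this is a cusp.
Classification: cusp.


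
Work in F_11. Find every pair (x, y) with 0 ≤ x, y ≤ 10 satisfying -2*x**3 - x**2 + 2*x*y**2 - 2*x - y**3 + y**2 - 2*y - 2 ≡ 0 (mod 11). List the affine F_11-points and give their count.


Affine F_11-points: {(3, 2), (4, 0), (5, 9), (6, 6), (6, 9), (7, 3), (7, 4), (7, 8)}; count = 8.

For each of the 121 pairs (x, y) ∈ F_11², evaluate f(x, y) mod 11. Record the zeros.
  x = 0: [0↦9, 1↦7, 2↦1, 3↦7, 4↦8, 5↦9, 6↦4, 7↦9, 8↦7, 9↦3, 10↦2]  zeros at y ∈ ∅
  x = 1: [0↦4, 1↦4, 2↦4, 3↦9, 4↦2, 5↦10, 6↦5, 7↦3, 8↦9, 9↦6, 10↦10]  zeros at y ∈ ∅
  x = 2: [0↦7, 1↦9, 2↦4, 3↦8, 4↦4, 5↦8, 6↦3, 7↦5, 8↦8, 9↦6, 10↦4]  zeros at y ∈ ∅
  x = 3: [0↦6, 1↦10, 2↦0, 3↦3, 4↦2, 5↦2, 6↦8, 7↦3, 8↦3, 9↦2, 10↦5]  zeros at y ∈ {2}
  x = 4: [0↦0, 1↦6, 2↦2, 3↦4, 4↦6, 5↦2, 6↦8, 7↦7, 8↦4, 9↦4, 10↦1]  zeros at y ∈ {0}
  x = 5: [0↦10, 1↦7, 2↦9, 3↦10, 4↦4, 5↦7, 6↦2, 7↦5, 8↦10, 9↦0, 10↦2]  zeros at y ∈ {9}
  x = 6: [0↦2, 1↦1, 2↦9, 3↦9, 4↦6, 5↦5, 6↦0, 7↦7, 8↦9, 9↦0, 10↦7]  zeros at y ∈ {6, 9}
  x = 7: [0↦8, 1↦9, 2↦1, 3↦0, 4↦0, 5↦6, 6↦1, 7↦1, 8↦0, 9↦3, 10↦4]  zeros at y ∈ {3, 4, 8}
  x = 8: [0↦5, 1↦8, 2↦6, 3↦4, 4↦7, 5↦9, 6↦4, 7↦8, 8↦4, 9↦8, 10↦3]  zeros at y ∈ ∅
  x = 9: [0↦3, 1↦8, 2↦1, 3↦9, 4↦4, 5↦2, 6↦8, 7↦5, 8↦9, 9↦3, 10↦3]  zeros at y ∈ ∅
  x = 10: [0↦1, 1↦8, 2↦7, 3↦3, 4↦1, 5↦6, 6↦1, 7↦2, 8↦3, 9↦9, 10↦3]  zeros at y ∈ ∅
Collecting zeros: affine points = {(3, 2), (4, 0), (5, 9), (6, 6), (6, 9), (7, 3), (7, 4), (7, 8)}.
Total count |C(F_11)_aff| = 8.


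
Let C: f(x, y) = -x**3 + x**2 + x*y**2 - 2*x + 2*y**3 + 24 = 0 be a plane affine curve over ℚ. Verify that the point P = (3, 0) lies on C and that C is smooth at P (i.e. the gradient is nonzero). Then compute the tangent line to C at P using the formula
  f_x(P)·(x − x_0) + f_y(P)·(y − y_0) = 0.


Tangent line at P: 69 - 23*x = 0.

Step 1: f(3, 0) = 0, so P lies on C.
Step 2: partial derivatives
  f_x(x, y) = -3*x**2 + 2*x + y**2 - 2, f_y(x, y) = 2*x*y + 6*y**2.
  f_x(P) = -23, f_y(P) = 0 (gradient nonzero, so P is smooth).
Step 3: tangent line at P: -23·(x − 3) + 0·(y − 0) = 0.
Expanding: 69 - 23*x = 0.


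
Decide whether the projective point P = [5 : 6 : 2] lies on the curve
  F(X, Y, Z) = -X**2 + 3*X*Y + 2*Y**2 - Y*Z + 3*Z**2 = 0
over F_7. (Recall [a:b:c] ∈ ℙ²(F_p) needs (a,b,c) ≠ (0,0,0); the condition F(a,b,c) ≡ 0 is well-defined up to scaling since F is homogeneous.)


F(5,6,2) ≡ 4 (mod 7); P is NOT on the curve.

Evaluate F(5, 6, 2) term-by-term (mod 7).
  -X**2 ↦ -1·25·1·1 = -25
  3*X*Y ↦ 3·5·6·1 = 90
  2*Y**2 ↦ 2·1·36·1 = 72
  -Y*Z ↦ -1·1·6·2 = -12
  3*Z**2 ↦ 3·1·1·4 = 12
Sum: F(5, 6, 2) = (-25) + (90) + (72) + (-12) + (12) = 137.
Reducing mod 7: 137 ≡ 4 (mod 7).
Since F(a, b, c) ≡ 4 ≠ 0 (mod 7), P does NOT lie on the curve.


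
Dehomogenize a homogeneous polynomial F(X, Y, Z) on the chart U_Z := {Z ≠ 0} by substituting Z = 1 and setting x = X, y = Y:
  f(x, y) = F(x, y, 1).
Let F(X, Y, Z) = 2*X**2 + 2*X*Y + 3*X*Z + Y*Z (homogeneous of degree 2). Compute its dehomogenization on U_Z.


f(x, y) = 2*x**2 + 2*x*y + 3*x + y

On U_Z we set Z = 1. Each monomial c·X^i·Y^j·Z^k in F becomes c·x^i·y^j·1^k = c·x^i·y^j.
Substituting Z = 1: F(X, Y, 1) = 2*x**2 + 2*x*y + 3*x + y.
Note: deg(f) ≤ deg(F) = 2; strict inequality happens when F is divisible by Z (lost terms).


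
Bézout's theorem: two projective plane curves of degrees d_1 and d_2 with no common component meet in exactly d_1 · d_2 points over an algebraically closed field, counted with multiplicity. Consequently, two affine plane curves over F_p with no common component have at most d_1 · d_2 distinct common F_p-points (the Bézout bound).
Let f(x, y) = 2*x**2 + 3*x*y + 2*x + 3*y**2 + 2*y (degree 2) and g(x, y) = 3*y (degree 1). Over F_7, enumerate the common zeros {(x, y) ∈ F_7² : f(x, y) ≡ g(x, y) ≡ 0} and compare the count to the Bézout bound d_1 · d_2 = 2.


Common zeros: {(0, 0), (6, 0)}; count = 2; Bézout bound = 2.

deg(f) = 2, deg(g) = 1, so Bézout bound = 2.
Scan x ∈ F_7. For each x, list the y ∈ F_7 with f(x, y) ≡ 0 and those with g(x, y) ≡ 0 (mod 7); the common zeros in that column are the intersection.
  x = 0: f ≡ 0 at y ∈ {0, 4}; g ≡ 0 at y ∈ {0}; common: {0}.
  x = 1: f ≡ 0 at y ∈ ∅; g ≡ 0 at y ∈ {0}; common: ∅.
  x = 2: f ≡ 0 at y ∈ {3, 6}; g ≡ 0 at y ∈ {0}; common: ∅.
  x = 3: f ≡ 0 at y ∈ {3, 5}; g ≡ 0 at y ∈ {0}; common: ∅.
  x = 4: f ≡ 0 at y ∈ ∅; g ≡ 0 at y ∈ {0}; common: ∅.
  x = 5: f ≡ 0 at y ∈ ∅; g ≡ 0 at y ∈ {0}; common: ∅.
  x = 6: f ≡ 0 at y ∈ {0, 5}; g ≡ 0 at y ∈ {0}; common: {0}.
Collecting: common zeros = {(0, 0), (6, 0)}, so the count is 2.
Comparison with the Bézout bound: 2 ≤ 2 = deg(f)·deg(g), as expected for curves with no common component (the bound is attained).


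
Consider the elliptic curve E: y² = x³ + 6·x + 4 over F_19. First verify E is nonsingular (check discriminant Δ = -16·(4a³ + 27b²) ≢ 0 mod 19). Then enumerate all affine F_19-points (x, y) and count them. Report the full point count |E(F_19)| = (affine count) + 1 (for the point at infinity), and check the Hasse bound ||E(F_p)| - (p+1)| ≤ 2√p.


Affine points = {(0, 2), (0, 17), (1, 7), (1, 12), (2, 9), (2, 10), (3, 7), (3, 12), (4, 4), (4, 15), (5, 8), (5, 11), (6, 3), (6, 16), (7, 3), (7, 16), (10, 0), (14, 1), (14, 18), (15, 7), (15, 12), (16, 4), (16, 15), (18, 4), (18, 15)}; affine count = 25; |E(F_19)| = 26.

Discriminant check: Δ ∝ 4a³ + 27b² = 4·6³ + 27·4² = 4·216 + 27·16 ≡ 4 (mod 19). Nonzero ⇒ E is nonsingular.
For each x ∈ F_19, compute rhs = x³ + 6·x + 4 mod 19, then count y ∈ F_19 with y² ≡ rhs.
  x = 0: rhs = 4, matching y values: 2, 17 (2 points).
  x = 1: rhs = 11, matching y values: 7, 12 (2 points).
  x = 2: rhs = 5, matching y values: 9, 10 (2 points).
  x = 3: rhs = 11, matching y values: 7, 12 (2 points).
  x = 4: rhs = 16, matching y values: 4, 15 (2 points).
  x = 5: rhs = 7, matching y values: 8, 11 (2 points).
  x = 6: rhs = 9, matching y values: 3, 16 (2 points).
  x = 7: rhs = 9, matching y values: 3, 16 (2 points).
  x = 8: rhs = 13, matching y values: none (0 points).
  x = 9: rhs = 8, matching y values: none (0 points).
  x = 10: rhs = 0, matching y values: 0 (1 points).
  x = 11: rhs = 14, matching y values: none (0 points).
  x = 12: rhs = 18, matching y values: none (0 points).
  x = 13: rhs = 18, matching y values: none (0 points).
  x = 14: rhs = 1, matching y values: 1, 18 (2 points).
  x = 15: rhs = 11, matching y values: 7, 12 (2 points).
  x = 16: rhs = 16, matching y values: 4, 15 (2 points).
  x = 17: rhs = 3, matching y values: none (0 points).
  x = 18: rhs = 16, matching y values: 4, 15 (2 points).
Total affine count: 25.
Full point count |E(F_19)| = 25 + 1 = 26.
Hasse bound: |26 − (19+1)| = |6| = 6 ≤ 2√19 ≈ 8.7178 ✓.


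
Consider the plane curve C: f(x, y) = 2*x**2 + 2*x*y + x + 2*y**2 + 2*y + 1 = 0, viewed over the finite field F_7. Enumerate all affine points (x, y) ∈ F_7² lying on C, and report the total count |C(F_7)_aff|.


Affine F_7-points: {(2, 5), (2, 6), (3, 5), (4, 1), (5, 0), (5, 1)}; count = 6.

For each of the 49 pairs (x, y) ∈ F_7², evaluate f(x, y) mod 7. Record the zeros.
  x = 0: [0↦1, 1↦5, 2↦6, 3↦4, 4↦6, 5↦5, 6↦1]  zeros at y ∈ ∅
  x = 1: [0↦4, 1↦3, 2↦6, 3↦6, 4↦3, 5↦4, 6↦2]  zeros at y ∈ ∅
  x = 2: [0↦4, 1↦5, 2↦3, 3↦5, 4↦4, 5↦0, 6↦0]  zeros at y ∈ {5, 6}
  x = 3: [0↦1, 1↦4, 2↦4, 3↦1, 4↦2, 5↦0, 6↦2]  zeros at y ∈ {5}
  x = 4: [0↦2, 1↦0, 2↦2, 3↦1, 4↦4, 5↦4, 6↦1]  zeros at y ∈ {1}
  x = 5: [0↦0, 1↦0, 2↦4, 3↦5, 4↦3, 5↦5, 6↦4]  zeros at y ∈ {0, 1}
  x = 6: [0↦2, 1↦4, 2↦3, 3↦6, 4↦6, 5↦3, 6↦4]  zeros at y ∈ ∅
Collecting zeros: affine points = {(2, 5), (2, 6), (3, 5), (4, 1), (5, 0), (5, 1)}.
Total count |C(F_7)_aff| = 6.


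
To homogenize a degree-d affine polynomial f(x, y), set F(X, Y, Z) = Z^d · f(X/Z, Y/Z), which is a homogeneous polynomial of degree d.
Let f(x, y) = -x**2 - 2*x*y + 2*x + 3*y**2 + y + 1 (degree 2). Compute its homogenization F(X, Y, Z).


F(X, Y, Z) = -X**2 - 2*X*Y + 2*X*Z + 3*Y**2 + Y*Z + Z**2

deg(f) = 2.
Substitute x = X/Z, y = Y/Z into f, then multiply by Z^2.
  monomial -1·x^2·y^0 ↦ -1·X^2·Y^0·Z^0.
  monomial -2·x^1·y^1 ↦ -2·X^1·Y^1·Z^0.
  monomial 2·x^1·y^0 ↦ 2·X^1·Y^0·Z^1.
  monomial 3·x^0·y^2 ↦ 3·X^0·Y^2·Z^0.
  monomial 1·x^0·y^1 ↦ 1·X^0·Y^1·Z^1.
  monomial 1·x^0·y^0 ↦ 1·X^0·Y^0·Z^2.
Collecting: F(X, Y, Z) = -X**2 - 2*X*Y + 2*X*Z + 3*Y**2 + Y*Z + Z**2.


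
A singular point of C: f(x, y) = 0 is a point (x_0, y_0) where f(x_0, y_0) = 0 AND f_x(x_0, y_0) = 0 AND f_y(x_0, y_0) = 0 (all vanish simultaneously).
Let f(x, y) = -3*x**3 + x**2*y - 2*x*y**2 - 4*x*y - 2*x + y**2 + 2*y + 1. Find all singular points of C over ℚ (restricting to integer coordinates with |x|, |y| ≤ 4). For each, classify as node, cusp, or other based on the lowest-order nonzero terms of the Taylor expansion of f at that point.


Singular points: {(0, -1)}; classification: node.

Compute partial derivatives:
  f_x = -9*x**2 + 2*x*y - 2*y**2 - 4*y - 2.
  f_y = x**2 - 4*x*y - 4*x + 2*y + 2.
Scan x_0 ∈ {−4, ..., 4}. For each x_0, f_y(x_0, y) is a polynomial in y; find its integer roots y ∈ {−4, ..., 4}, then test f_x and f at those candidates.
  x = -4: f_y(-4, y) = 18*y + 34; no integer root y with |y| ≤ 4.
  x = -3: f_y(-3, y) = 14*y + 23; no integer root y with |y| ≤ 4.
  x = -2: f_y(-2, y) = 10*y + 14; no integer root y with |y| ≤ 4.
  x = -1: f_y(-1, y) = 6*y + 7; no integer root y with |y| ≤ 4.
  x = 0: f_y(0, y) = 2*y + 2; vanishes at y ∈ {-1}. (0, -1): f_x = 0, f = 0 — SINGULAR.
  x = 1: f_y(1, y) = -2*y - 1; no integer root y with |y| ≤ 4.
  x = 2: f_y(2, y) = -6*y - 2; no integer root y with |y| ≤ 4.
  x = 3: f_y(3, y) = -10*y - 1; no integer root y with |y| ≤ 4.
  x = 4: f_y(4, y) = 2 - 14*y; no integer root y with |y| ≤ 4.
Only singular point on the grid: (0, -1).
Classify: substitute x = 0 + u, y = -1 + v and expand: f = -3*u**3 + u**2*v - u**2 - 2*u*v**2 + v**2.
No constant or linear terms (consistent with a singular point). Quadratic part: -u**2 + v**2. Cubic part: -3*u**3 + u**2*v - 2*u*v**2.
The quadratic part v**2 - u**2 = (v − u)(v + u) splits into two distinct linear factors, so there are two distinct tangent lines y − -1 = ±(x − 0) — this is a node (ordinary double point).
Classification: node.
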